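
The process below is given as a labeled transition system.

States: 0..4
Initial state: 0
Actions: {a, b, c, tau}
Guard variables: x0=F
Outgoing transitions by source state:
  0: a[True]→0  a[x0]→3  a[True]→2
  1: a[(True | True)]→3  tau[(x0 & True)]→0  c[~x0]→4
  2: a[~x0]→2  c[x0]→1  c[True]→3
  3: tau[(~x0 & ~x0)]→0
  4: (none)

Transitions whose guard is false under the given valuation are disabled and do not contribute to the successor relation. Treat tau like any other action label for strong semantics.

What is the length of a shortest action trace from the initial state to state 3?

Answer: 2

Trace:
Breadth-first toward 3:
  depth 0: {0}
  depth 1: {2}
  depth 2: {3}
first hit 3 at d=2 via a·c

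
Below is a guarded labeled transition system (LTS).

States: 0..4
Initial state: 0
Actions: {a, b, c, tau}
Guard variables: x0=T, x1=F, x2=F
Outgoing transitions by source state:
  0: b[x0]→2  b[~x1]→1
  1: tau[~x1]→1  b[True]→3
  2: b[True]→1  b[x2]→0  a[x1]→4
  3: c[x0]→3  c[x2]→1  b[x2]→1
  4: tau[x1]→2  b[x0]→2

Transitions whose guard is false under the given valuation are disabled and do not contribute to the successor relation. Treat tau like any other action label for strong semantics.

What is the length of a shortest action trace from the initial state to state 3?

Answer: 2

Trace:
Layered search for 3:
  Layer 0: {0}
  Layer 1: {1,2}
  Layer 2: {3}
first hit 3 at d=2 via b·b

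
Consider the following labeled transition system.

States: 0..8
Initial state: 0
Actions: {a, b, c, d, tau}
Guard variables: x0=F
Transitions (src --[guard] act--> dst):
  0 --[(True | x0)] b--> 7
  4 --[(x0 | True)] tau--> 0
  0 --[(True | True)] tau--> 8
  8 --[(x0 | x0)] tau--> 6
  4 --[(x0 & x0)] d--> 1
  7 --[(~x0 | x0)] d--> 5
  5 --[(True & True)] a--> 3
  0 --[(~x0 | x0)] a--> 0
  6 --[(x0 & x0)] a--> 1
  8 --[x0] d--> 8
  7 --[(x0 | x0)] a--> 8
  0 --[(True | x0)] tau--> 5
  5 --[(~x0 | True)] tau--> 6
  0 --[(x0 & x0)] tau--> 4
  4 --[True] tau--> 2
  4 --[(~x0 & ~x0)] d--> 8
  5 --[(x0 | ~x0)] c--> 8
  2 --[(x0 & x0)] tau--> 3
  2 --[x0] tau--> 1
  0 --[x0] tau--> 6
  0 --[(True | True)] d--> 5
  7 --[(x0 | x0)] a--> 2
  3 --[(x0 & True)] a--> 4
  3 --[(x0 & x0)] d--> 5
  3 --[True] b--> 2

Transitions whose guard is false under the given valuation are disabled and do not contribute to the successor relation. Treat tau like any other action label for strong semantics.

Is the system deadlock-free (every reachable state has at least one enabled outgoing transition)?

Reach set: {0,2,3,5,6,7,8}
  0: a→0  b→7  d→5  tau→5  tau→8  [deg 5]
  2: ∅  [deadlock]
  3: b→2  [deg 1]
  5: a→3  c→8  tau→6  [deg 3]
  6: ∅  [deadlock]
  7: d→5  [deg 1]
  8: ∅  [deadlock]
Path to 2: tau·a·b

Answer: DEADLOCK at state 2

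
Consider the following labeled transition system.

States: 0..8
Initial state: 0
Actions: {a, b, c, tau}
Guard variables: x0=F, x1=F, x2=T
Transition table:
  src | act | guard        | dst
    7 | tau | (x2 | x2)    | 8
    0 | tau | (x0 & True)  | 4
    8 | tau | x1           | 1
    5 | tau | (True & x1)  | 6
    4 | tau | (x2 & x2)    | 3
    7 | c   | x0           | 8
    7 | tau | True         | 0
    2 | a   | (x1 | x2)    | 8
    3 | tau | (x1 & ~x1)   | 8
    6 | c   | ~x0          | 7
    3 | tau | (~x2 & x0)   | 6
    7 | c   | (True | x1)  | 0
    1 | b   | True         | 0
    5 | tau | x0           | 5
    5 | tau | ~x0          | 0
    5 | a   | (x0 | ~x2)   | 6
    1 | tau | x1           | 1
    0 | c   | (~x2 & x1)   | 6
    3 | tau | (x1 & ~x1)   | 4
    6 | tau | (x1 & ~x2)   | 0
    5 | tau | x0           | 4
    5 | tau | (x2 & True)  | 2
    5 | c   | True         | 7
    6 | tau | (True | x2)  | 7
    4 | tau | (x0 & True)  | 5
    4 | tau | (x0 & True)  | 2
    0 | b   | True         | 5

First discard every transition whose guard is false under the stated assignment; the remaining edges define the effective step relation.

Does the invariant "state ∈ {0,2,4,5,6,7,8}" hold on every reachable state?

Safe = {0,2,4,5,6,7,8}
Reach set: {0,2,5,7,8}
  0: safe
  2: safe
  5: safe
  7: safe
  8: safe

Answer: INVARIANT HOLDS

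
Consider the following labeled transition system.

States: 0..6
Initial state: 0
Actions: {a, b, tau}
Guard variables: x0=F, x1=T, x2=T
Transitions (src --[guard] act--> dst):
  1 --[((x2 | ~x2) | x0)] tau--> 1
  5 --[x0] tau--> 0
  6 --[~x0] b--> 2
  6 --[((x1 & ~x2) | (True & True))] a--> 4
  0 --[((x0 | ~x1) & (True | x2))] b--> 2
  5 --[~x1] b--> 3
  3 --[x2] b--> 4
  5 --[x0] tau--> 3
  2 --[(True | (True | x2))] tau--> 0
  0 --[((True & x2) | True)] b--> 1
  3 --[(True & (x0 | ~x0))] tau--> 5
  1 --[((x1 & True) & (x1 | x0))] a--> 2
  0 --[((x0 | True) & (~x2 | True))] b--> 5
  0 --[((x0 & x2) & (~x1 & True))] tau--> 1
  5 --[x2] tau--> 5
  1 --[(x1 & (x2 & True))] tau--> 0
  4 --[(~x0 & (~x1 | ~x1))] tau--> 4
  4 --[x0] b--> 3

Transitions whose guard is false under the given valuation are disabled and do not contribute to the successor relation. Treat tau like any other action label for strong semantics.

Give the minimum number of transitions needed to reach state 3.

Answer: UNREACHABLE

Trace:
BFS to 3:
  Layer 0: {0}
  Layer 1: {1,5}
  Layer 2: {2}
3 never appears.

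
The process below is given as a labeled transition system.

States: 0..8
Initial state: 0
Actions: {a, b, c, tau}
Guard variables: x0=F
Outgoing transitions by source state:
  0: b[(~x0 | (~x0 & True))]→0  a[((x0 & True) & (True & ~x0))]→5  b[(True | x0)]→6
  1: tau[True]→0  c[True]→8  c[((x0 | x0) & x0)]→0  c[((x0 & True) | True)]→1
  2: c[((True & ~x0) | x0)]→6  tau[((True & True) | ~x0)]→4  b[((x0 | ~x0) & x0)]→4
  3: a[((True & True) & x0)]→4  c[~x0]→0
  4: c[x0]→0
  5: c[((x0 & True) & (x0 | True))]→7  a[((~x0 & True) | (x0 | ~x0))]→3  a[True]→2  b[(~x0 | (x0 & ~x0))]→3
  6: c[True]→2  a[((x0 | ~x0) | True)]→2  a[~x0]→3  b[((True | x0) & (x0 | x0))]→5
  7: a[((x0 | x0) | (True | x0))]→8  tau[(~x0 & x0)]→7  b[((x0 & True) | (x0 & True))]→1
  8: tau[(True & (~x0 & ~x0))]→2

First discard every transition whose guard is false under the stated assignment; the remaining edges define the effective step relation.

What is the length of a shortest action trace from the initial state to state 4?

Answer: 3

Working:
BFS to 4:
  Layer 0: {0}
  Layer 1: {6}
  Layer 2: {2,3}
  Layer 3: {4}
depth(4)=3, e.g. b·a·tau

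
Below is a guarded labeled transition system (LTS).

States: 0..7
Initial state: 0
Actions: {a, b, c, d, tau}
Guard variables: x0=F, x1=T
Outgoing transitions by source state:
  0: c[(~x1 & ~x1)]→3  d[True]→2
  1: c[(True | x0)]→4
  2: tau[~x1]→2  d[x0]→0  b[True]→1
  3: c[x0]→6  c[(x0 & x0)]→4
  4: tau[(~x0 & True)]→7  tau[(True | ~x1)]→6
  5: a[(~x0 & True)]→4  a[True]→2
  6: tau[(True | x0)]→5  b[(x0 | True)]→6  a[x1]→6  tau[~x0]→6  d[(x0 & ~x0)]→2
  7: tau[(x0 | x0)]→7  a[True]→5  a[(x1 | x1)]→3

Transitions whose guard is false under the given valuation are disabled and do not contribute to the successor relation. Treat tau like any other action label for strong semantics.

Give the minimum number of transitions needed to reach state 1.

Answer: 2

Analysis:
Layered search for 1:
  L0 = {0}
  L1 = {2}
  L2 = {1}
depth(1)=2, e.g. d·b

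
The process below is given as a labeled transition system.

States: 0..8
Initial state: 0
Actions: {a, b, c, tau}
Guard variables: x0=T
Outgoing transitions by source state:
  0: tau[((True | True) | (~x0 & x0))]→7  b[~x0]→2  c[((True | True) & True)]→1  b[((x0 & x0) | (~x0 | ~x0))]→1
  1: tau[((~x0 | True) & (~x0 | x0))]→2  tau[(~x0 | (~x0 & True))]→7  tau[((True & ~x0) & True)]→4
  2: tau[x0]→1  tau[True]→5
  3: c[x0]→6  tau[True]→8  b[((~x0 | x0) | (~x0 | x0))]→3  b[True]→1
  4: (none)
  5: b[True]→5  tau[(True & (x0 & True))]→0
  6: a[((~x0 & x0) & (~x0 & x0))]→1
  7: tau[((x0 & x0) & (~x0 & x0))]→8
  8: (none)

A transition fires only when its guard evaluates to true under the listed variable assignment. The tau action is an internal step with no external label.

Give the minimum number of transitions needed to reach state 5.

BFS to 5:
  Layer 0: {0}
  Layer 1: {1,7}
  Layer 2: {2}
  Layer 3: {5}
5 enters at depth 3; path b·tau·tau

Answer: 3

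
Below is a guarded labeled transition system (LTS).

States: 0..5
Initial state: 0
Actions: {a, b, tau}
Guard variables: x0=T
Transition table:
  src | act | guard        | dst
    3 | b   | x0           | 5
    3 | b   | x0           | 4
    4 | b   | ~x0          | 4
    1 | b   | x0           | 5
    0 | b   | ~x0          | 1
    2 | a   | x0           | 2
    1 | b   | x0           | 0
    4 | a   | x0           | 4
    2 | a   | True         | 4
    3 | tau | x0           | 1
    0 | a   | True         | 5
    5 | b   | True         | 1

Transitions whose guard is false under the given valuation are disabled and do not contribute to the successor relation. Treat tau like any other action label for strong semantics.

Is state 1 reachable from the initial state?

Answer: REACHABLE

Trace:
After dropping false guards: 10 live edges.
depth 0: {0}
depth 1: {5}  now seen {0,5}
depth 2: {1}  now seen {0,1,5}
Reachable = {0,1,5}
Path to 1: a·b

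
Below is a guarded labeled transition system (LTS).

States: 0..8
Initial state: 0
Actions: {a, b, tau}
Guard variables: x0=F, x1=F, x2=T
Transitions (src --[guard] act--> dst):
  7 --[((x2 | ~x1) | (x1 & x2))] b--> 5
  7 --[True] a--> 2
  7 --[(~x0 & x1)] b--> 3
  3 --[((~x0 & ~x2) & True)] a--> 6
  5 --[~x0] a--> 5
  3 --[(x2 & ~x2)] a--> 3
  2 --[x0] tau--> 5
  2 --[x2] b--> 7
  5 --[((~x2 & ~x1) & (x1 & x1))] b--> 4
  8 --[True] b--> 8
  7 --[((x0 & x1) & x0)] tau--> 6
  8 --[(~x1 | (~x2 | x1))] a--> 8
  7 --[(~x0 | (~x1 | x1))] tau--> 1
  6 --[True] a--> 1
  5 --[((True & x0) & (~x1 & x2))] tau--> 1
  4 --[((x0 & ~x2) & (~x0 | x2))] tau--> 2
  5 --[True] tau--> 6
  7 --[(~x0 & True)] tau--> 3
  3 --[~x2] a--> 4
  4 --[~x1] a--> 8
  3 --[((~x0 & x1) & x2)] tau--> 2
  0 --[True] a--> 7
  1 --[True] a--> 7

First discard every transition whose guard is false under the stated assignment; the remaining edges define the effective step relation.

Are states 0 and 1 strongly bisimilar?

Answer: BISIMILAR

Trace:
Refine partition for ~:
  round 0: {{0,1,2,3,4,5,6,7,8}}
  round 1: {{0,1,4,6},{2},{3},{5},{7},{8}}
  round 2: {{0,1},{2},{3},{4},{5},{6},{7},{8}}
8 equivalence class(es) (converged in 3)
class of 0: {0,1}; class of 1: {0,1}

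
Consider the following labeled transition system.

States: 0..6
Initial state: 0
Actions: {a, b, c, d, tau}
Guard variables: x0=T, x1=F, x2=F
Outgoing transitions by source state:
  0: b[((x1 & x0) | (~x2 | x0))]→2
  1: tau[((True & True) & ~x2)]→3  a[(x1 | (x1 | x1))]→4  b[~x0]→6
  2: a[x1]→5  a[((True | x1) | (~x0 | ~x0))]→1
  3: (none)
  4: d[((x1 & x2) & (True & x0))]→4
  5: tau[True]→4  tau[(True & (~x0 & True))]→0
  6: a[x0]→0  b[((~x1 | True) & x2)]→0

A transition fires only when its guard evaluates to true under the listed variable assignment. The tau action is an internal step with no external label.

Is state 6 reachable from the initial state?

Guard filter leaves 5 enabled edge(s).
Layer 0: {0}
Layer 1: {2}  cumulative {0,2}
Layer 2: {1}  cumulative {0,1,2}
Layer 3: {3}  cumulative {0,1,2,3}
R = {0,1,2,3}

Answer: UNREACHABLE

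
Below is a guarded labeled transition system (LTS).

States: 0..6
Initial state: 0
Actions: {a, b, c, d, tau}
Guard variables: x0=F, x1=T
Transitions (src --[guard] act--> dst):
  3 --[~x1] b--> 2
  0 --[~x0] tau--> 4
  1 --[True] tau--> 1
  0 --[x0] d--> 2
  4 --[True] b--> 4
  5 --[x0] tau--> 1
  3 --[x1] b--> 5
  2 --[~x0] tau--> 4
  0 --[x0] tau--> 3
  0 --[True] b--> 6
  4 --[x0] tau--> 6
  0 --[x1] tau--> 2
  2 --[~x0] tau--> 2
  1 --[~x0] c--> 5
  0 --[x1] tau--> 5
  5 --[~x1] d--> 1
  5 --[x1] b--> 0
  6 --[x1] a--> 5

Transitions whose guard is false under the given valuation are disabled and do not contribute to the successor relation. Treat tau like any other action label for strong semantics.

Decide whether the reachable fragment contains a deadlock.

Reach set: {0,2,4,5,6}
  0: b→6  tau→2  tau→4  tau→5  [4 exit(s)]
  2: tau→2  tau→4  [2 exit(s)]
  4: b→4  [1 exit(s)]
  5: b→0  [1 exit(s)]
  6: a→5  [1 exit(s)]

Answer: DEADLOCK-FREE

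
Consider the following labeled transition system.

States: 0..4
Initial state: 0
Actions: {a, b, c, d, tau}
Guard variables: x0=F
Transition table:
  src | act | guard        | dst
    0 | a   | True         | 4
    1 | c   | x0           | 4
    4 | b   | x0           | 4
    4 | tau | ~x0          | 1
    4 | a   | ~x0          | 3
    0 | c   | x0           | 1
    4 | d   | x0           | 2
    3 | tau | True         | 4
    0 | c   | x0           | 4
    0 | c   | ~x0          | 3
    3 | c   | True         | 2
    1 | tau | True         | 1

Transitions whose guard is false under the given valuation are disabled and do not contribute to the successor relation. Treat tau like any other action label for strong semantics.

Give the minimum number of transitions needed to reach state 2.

Answer: 2

Trace:
BFS to 2:
  depth 0: {0}
  depth 1: {3,4}
  depth 2: {1,2}
depth(2)=2, e.g. c·c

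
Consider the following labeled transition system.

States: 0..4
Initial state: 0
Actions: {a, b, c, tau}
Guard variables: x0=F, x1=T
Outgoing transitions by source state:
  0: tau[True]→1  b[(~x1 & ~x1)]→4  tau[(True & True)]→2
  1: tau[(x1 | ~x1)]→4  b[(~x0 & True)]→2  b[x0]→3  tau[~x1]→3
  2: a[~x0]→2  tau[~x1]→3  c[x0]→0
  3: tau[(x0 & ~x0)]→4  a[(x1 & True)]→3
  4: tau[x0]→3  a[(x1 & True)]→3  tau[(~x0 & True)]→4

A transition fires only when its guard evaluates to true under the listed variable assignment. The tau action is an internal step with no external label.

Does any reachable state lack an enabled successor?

Reach set: {0,1,2,3,4}
  0: tau→1  tau→2  [deg 2]
  1: b→2  tau→4  [deg 2]
  2: a→2  [deg 1]
  3: a→3  [deg 1]
  4: a→3  tau→4  [deg 2]

Answer: DEADLOCK-FREE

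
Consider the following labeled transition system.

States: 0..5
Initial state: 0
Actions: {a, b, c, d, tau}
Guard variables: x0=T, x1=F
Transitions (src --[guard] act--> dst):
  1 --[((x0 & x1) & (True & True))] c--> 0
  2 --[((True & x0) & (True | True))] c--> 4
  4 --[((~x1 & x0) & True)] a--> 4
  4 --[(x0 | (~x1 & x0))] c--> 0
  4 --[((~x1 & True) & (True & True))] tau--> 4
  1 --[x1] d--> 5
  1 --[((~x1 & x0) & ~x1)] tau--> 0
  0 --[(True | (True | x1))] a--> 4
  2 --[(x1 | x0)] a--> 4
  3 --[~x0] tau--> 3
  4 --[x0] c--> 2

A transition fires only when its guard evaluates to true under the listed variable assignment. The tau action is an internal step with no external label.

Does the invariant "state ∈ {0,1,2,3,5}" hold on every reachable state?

Safe = {0,1,2,3,5}
Reachable = {0,2,4}
  0: ok
  2: ok
  4: outside
counterexample path to 4: a

Answer: INVARIANT VIOLATED at state 4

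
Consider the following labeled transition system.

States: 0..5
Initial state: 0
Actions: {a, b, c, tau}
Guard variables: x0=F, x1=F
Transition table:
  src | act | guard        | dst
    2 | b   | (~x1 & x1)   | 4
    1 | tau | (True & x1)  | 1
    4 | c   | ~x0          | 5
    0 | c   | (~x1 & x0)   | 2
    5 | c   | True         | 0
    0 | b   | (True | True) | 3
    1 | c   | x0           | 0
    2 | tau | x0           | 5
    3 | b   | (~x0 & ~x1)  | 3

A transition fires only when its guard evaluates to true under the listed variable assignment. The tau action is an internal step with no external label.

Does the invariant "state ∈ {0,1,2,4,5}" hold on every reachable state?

Answer: INVARIANT VIOLATED at state 3

Trace:
Inv-set: {0,1,2,4,5}
Reach set: {0,3}
  0: ok
  3: ✗ unsafe
witness against invariant: b → 3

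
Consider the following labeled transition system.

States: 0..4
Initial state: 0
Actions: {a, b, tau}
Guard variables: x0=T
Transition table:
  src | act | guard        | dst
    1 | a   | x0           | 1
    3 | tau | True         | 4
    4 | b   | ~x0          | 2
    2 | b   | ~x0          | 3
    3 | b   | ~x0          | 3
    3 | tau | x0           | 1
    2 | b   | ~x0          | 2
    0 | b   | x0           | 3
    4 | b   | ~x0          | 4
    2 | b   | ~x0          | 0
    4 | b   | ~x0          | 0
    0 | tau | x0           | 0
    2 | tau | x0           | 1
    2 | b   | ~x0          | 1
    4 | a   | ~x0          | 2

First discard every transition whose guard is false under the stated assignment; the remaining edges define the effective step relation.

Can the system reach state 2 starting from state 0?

Answer: UNREACHABLE

Trace:
6 transition(s) survive guard evaluation.
L0 = {0}
L1 = {3}  cumulative {0,3}
L2 = {1,4}  cumulative {0,1,3,4}
Reachable = {0,1,3,4}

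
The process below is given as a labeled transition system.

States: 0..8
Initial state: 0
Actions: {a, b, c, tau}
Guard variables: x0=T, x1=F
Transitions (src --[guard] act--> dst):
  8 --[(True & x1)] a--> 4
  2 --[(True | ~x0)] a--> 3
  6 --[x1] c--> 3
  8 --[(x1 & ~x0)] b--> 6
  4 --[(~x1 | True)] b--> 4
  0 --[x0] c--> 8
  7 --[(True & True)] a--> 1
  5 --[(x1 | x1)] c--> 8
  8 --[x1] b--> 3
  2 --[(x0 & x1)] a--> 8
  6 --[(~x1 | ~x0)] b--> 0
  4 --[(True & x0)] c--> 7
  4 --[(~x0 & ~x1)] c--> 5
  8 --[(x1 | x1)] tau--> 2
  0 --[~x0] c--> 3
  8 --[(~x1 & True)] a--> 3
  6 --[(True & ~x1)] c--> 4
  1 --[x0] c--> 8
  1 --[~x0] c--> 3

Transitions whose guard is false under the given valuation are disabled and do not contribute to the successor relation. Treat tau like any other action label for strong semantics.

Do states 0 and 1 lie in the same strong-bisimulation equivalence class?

Answer: BISIMILAR

Trace:
Refine partition for ~:
  π0 = {{0,1,2,3,4,5,6,7,8}}
  π1 = {{0,1},{2,7,8},{3,5},{4,6}}
  π2 = {{0,1},{2,8},{3,5},{4},{6},{7}}
Fixed point at round 3; 6 class(es).
[0]={0,1}  [1]={0,1}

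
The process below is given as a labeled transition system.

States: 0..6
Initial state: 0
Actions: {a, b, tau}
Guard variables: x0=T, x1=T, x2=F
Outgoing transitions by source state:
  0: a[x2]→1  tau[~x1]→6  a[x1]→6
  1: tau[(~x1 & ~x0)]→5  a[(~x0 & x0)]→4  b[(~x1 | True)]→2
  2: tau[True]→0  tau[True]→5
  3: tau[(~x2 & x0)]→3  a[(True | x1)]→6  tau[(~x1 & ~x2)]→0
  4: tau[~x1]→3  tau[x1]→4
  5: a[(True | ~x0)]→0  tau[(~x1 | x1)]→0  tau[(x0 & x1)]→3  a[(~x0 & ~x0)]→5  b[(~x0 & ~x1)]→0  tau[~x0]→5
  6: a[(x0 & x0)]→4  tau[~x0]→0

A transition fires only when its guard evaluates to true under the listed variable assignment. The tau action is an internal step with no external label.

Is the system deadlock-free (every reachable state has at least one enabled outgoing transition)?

Reach set: {0,4,6}
  0: a→6  [1 out]
  4: tau→4  [1 out]
  6: a→4  [1 out]

Answer: DEADLOCK-FREE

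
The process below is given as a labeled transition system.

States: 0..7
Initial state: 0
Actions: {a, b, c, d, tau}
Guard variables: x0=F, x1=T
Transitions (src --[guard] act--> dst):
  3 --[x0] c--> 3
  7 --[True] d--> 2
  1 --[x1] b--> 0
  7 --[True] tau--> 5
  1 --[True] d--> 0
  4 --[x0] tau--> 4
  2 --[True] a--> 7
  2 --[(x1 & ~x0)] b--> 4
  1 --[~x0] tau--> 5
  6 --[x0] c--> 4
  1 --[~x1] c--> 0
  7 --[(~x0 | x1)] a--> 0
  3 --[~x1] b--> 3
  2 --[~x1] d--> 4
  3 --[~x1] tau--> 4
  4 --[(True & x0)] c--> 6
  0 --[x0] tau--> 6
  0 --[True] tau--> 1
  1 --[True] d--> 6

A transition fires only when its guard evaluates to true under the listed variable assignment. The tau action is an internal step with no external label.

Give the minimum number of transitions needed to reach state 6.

Layered search for 6:
  depth 0: {0}
  depth 1: {1}
  depth 2: {5,6}
6 enters at depth 2; path tau·d

Answer: 2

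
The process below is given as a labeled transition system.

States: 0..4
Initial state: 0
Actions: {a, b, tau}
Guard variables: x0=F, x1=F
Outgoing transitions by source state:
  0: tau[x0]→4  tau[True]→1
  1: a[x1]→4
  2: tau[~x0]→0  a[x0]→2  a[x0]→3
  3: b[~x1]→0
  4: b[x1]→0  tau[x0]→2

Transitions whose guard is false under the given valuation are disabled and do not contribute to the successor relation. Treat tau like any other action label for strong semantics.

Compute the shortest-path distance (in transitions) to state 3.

Layered search for 3:
  Layer 0: {0}
  Layer 1: {1}
3 never appears.

Answer: UNREACHABLE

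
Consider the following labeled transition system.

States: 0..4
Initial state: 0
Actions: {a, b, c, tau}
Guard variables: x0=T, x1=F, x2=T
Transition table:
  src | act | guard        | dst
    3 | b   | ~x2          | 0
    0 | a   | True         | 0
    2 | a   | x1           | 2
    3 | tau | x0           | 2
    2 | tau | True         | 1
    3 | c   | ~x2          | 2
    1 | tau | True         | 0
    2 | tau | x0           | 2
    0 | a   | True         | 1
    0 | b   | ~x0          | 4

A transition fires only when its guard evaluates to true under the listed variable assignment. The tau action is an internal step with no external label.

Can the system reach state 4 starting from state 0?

Answer: UNREACHABLE

Analysis:
Guard filter leaves 6 enabled edge(s).
depth 0: {0}
depth 1: {1}  now seen {0,1}
Reach set: {0,1}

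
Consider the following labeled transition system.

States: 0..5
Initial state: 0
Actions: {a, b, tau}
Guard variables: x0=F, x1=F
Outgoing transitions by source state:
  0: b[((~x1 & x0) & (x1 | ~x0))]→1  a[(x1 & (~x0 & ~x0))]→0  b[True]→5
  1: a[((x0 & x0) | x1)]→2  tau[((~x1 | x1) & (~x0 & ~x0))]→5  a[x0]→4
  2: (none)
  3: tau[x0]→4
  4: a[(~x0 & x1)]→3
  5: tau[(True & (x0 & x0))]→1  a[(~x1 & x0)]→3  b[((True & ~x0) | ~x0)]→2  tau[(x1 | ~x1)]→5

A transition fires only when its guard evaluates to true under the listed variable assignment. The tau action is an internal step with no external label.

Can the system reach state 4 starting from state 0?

4 transition(s) survive guard evaluation.
Layer 0: {0}
Layer 1: {5}  total {0,5}
Layer 2: {2}  total {0,2,5}
R = {0,2,5}

Answer: UNREACHABLE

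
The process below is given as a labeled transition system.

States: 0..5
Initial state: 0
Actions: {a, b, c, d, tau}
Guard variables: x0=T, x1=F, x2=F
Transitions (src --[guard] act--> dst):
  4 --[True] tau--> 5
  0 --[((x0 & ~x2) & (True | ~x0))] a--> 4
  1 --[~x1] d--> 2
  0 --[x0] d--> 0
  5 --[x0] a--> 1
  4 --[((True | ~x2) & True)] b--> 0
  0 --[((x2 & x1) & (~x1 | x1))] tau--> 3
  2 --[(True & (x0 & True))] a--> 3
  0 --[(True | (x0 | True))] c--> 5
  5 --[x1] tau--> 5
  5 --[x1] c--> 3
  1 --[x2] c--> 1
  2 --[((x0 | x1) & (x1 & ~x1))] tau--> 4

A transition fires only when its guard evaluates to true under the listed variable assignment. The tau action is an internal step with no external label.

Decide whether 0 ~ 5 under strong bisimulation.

Refine partition for ~:
  P[0] = {{0,1,2,3,4,5}}
  P[1] = {{0},{1},{2,5},{3},{4}}
  P[2] = {{0},{1},{2},{3},{4},{5}}
Fixed point at round 3; 6 class(es).
class of 0: {0}; class of 5: {5}

Answer: NOT BISIMILAR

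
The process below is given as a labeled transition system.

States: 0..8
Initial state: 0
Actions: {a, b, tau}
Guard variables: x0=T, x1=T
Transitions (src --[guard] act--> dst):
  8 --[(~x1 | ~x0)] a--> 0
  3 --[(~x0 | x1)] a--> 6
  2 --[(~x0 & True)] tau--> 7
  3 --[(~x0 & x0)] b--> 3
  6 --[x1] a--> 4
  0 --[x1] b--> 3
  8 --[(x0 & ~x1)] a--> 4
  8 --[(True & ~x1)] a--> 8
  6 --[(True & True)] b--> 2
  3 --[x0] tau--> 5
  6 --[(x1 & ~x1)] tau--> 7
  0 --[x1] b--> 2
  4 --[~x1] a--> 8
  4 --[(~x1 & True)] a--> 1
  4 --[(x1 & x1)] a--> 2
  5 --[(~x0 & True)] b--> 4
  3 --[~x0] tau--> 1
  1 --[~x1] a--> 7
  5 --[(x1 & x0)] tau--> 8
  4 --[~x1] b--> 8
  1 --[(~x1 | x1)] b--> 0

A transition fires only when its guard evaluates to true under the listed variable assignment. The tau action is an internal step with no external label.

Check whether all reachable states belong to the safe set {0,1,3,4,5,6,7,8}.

Answer: INVARIANT VIOLATED at state 2

Trace:
Allowed set {0,1,3,4,5,6,7,8}
Reach set: {0,2,3,4,5,6,8}
  0: ✓
  2: ✗ unsafe
  3: ✓
  4: ✓
  5: ✓
  6: ✓
  8: ✓
counterexample path to 2: b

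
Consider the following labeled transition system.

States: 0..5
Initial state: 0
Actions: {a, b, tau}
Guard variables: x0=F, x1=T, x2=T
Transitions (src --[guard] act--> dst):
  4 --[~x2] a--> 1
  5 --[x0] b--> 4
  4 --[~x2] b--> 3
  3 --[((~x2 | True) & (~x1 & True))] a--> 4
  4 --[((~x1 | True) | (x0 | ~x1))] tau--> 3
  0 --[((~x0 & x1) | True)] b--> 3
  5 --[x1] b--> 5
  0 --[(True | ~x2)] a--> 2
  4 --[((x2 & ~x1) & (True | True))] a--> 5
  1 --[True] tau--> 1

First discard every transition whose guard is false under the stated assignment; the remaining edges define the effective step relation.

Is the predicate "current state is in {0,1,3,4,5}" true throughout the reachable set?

Allowed set {0,1,3,4,5}
Reachable = {0,2,3}
  0: ok
  2: VIOLATES
  3: ok
counterexample path to 2: a

Answer: INVARIANT VIOLATED at state 2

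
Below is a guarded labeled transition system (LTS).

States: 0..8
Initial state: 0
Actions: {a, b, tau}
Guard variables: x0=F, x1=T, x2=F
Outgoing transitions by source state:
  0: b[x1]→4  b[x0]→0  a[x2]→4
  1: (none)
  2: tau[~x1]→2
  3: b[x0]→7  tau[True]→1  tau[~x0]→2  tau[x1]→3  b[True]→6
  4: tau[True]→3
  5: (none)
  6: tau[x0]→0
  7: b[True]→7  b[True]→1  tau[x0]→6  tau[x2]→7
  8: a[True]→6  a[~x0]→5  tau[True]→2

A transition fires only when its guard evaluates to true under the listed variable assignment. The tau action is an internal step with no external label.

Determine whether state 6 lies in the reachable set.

Answer: REACHABLE

Trace:
11 transition(s) survive guard evaluation.
L0 = {0}
L1 = {4}  total {0,4}
L2 = {3}  total {0,3,4}
L3 = {1,2,6}  total {0,1,2,3,4,6}
R = {0,1,2,3,4,6}
witness 6: b·tau·b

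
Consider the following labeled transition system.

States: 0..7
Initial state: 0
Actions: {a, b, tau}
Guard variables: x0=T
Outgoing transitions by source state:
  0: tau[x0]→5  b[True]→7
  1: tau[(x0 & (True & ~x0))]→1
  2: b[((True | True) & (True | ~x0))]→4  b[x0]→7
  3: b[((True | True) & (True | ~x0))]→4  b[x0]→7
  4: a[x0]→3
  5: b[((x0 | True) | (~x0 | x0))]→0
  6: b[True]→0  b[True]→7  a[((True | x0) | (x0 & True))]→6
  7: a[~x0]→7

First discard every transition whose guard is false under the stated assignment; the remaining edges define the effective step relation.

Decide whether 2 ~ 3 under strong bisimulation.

Compute ~ classes (split until stable):
  round 0: {{0,1,2,3,4,5,6,7}}
  round 1: {{0},{1,7},{2,3,5},{4},{6}}
  round 2: {{0},{1,7},{2,3},{4},{5},{6}}
stable after 3 split(s): 6 block(s)
2∈{2,3}, 3∈{2,3}

Answer: BISIMILAR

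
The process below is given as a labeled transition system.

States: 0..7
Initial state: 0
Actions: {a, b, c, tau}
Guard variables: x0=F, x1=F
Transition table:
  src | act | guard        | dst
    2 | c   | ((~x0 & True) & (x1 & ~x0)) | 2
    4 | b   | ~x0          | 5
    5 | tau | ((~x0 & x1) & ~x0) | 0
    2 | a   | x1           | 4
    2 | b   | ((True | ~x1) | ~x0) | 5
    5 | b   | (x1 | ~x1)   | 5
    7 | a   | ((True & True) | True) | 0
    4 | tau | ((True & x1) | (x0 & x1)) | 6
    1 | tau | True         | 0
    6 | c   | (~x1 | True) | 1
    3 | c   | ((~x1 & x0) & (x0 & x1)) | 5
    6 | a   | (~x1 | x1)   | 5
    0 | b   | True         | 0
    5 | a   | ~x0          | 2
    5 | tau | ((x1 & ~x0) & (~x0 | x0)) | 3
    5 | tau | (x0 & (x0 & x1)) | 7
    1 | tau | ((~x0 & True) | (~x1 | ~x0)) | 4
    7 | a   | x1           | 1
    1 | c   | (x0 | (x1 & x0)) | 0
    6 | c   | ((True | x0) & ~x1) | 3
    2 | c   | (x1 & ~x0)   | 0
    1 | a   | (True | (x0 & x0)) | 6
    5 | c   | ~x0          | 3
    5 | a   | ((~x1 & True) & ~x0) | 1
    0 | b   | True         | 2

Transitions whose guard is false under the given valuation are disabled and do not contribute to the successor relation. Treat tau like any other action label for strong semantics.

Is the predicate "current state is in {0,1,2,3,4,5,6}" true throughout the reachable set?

Answer: INVARIANT HOLDS

Working:
Inv-set: {0,1,2,3,4,5,6}
R = {0,1,2,3,4,5,6}
  0: safe
  1: safe
  2: safe
  3: safe
  4: safe
  5: safe
  6: safe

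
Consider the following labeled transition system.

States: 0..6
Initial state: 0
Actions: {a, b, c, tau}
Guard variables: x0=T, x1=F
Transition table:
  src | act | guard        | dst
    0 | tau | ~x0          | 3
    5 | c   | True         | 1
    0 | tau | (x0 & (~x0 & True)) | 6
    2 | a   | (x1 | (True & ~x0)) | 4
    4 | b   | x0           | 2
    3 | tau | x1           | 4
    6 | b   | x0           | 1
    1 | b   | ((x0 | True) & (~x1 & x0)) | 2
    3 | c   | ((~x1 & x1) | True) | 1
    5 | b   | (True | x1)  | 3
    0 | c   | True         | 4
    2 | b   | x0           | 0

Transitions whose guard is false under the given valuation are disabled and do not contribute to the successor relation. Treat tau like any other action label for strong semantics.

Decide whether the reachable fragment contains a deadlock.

R = {0,2,4}
  0: c→4  [deg 1]
  2: b→0  [deg 1]
  4: b→2  [deg 1]

Answer: DEADLOCK-FREE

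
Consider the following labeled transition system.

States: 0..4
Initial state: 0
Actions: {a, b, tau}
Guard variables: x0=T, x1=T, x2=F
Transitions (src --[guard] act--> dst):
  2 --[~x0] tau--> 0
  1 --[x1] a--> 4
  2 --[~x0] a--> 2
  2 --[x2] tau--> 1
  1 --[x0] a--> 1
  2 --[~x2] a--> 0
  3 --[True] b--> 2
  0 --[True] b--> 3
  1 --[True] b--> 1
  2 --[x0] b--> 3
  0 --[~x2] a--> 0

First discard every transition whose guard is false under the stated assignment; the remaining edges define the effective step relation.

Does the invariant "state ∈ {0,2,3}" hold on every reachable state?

Answer: INVARIANT HOLDS

Analysis:
Inv-set: {0,2,3}
R = {0,2,3}
  0: ✓
  2: ✓
  3: ✓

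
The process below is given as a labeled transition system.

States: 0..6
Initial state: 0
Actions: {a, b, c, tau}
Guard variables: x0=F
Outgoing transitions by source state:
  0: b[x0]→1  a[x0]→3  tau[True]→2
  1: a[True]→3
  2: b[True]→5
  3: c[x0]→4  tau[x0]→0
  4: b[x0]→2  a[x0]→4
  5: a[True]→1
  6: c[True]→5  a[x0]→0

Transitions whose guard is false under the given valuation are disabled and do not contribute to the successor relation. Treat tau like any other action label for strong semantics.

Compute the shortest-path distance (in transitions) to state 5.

Answer: 2

Analysis:
BFS to 5:
  L0 = {0}
  L1 = {2}
  L2 = {5}
depth(5)=2, e.g. tau·b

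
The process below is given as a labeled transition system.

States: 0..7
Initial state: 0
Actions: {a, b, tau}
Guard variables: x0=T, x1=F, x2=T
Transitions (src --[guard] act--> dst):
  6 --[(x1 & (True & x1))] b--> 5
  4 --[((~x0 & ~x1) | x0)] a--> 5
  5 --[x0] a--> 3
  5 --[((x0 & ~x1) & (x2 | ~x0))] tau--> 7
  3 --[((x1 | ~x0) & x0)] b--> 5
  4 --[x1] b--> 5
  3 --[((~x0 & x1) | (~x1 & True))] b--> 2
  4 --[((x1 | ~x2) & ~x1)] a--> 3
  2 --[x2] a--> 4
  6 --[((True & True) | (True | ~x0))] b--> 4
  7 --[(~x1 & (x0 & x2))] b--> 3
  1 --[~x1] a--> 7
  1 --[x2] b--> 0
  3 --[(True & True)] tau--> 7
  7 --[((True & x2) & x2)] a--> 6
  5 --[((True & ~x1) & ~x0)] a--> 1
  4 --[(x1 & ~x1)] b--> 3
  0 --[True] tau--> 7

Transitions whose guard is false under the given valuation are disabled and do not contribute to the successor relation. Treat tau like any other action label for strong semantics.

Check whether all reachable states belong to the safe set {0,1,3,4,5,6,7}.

Answer: INVARIANT VIOLATED at state 2

Trace:
Safe = {0,1,3,4,5,6,7}
R = {0,2,3,4,5,6,7}
  0: ok
  2: ✗ unsafe
  3: ok
  4: ok
  5: ok
  6: ok
  7: ok
witness against invariant: tau·b·b → 2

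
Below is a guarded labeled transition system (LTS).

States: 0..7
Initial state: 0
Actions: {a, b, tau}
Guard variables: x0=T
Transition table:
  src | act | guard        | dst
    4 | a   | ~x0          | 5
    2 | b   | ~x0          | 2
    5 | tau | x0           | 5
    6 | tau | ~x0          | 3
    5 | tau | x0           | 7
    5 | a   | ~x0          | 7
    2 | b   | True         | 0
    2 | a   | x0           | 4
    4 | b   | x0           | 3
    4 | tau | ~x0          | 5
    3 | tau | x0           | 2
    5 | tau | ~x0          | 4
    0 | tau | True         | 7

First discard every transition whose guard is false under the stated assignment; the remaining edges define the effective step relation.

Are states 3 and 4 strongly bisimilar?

Bisimulation quotient by refinement:
  π0 = {{0,1,2,3,4,5,6,7}}
  π1 = {{0,3,5},{1,6,7},{2},{4}}
  π2 = {{0},{1,6,7},{2},{3},{4},{5}}
stable after 3 split(s): 6 block(s)
3∈{3}, 4∈{4}

Answer: NOT BISIMILAR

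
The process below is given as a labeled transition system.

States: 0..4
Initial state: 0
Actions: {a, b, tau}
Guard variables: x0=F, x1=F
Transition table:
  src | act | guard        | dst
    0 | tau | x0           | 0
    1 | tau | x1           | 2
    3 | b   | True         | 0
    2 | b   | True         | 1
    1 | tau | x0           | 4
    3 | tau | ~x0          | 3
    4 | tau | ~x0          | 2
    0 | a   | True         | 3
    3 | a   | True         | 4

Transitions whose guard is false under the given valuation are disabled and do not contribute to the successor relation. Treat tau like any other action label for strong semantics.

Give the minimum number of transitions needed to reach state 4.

Answer: 2

Working:
BFS to 4:
  depth 0: {0}
  depth 1: {3}
  depth 2: {4}
depth(4)=2, e.g. a·a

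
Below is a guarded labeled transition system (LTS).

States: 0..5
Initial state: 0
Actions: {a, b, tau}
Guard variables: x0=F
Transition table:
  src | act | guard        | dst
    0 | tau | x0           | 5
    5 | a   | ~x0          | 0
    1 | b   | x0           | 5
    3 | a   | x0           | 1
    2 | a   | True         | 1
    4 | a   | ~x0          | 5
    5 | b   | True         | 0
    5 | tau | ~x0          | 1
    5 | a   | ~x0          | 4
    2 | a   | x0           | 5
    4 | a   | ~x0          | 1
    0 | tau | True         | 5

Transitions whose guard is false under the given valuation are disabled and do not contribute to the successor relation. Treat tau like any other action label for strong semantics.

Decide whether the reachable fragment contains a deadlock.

R = {0,1,4,5}
  0: tau→5  [deg 1]
  1: ∅  [deadlock]
  4: a→1  a→5  [deg 2]
  5: a→0  a→4  b→0  tau→1  [deg 4]
Path to 1: tau·tau

Answer: DEADLOCK at state 1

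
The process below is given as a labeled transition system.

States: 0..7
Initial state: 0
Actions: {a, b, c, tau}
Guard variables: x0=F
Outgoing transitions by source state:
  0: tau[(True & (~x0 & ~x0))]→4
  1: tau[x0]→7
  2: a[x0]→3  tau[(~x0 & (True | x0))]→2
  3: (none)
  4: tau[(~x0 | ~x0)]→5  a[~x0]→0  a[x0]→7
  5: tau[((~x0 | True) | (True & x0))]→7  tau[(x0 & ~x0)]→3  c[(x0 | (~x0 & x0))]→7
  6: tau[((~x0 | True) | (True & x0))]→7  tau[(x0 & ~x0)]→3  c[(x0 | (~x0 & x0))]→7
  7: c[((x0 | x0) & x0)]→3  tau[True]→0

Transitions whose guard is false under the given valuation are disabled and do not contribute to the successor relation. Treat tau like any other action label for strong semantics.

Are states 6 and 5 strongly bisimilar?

Answer: BISIMILAR

Working:
Bisimulation quotient by refinement:
  round 0: {{0,1,2,3,4,5,6,7}}
  round 1: {{0,2,5,6,7},{1,3},{4}}
  round 2: {{0},{1,3},{2,5,6,7},{4}}
  round 3: {{0},{1,3},{2,5,6},{4},{7}}
  round 4: {{0},{1,3},{2},{4},{5,6},{7}}
stable after 5 split(s): 6 block(s)
class of 6: {5,6}; class of 5: {5,6}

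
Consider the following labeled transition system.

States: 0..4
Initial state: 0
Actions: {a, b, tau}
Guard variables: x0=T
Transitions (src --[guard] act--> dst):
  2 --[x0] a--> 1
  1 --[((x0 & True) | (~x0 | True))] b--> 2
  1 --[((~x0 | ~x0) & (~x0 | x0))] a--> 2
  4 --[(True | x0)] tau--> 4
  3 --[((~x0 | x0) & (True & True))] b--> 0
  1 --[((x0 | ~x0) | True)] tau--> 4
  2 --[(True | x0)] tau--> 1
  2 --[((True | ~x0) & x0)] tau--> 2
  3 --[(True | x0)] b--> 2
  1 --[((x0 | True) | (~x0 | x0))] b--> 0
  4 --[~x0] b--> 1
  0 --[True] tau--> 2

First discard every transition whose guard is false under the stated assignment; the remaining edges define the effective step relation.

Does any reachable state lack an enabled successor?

Answer: DEADLOCK-FREE

Trace:
Reach set: {0,1,2,4}
  0: tau→2  [1 out]
  1: b→0  b→2  tau→4  [3 out]
  2: a→1  tau→1  tau→2  [3 out]
  4: tau→4  [1 out]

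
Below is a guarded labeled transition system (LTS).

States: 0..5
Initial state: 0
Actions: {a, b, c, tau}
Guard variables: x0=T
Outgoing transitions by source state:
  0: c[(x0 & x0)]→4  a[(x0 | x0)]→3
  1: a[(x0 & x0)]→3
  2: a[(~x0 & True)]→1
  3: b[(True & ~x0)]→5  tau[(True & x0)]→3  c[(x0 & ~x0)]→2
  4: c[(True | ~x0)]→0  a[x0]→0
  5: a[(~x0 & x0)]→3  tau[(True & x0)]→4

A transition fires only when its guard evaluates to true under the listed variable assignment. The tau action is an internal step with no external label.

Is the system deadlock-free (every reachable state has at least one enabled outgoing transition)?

Answer: DEADLOCK-FREE

Working:
Reach set: {0,3,4}
  0: a→3  c→4  [deg 2]
  3: tau→3  [deg 1]
  4: a→0  c→0  [deg 2]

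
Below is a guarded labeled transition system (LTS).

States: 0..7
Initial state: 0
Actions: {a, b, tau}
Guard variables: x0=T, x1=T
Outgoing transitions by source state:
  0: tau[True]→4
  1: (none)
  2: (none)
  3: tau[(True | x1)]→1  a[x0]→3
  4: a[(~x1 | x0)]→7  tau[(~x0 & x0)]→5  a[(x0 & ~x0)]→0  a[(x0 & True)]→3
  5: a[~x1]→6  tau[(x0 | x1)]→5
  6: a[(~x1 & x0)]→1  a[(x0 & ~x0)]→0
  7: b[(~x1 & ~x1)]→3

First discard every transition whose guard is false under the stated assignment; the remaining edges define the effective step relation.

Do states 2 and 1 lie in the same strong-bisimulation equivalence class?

Bisimulation quotient by refinement:
  π0 = {{0,1,2,3,4,5,6,7}}
  π1 = {{0,5},{1,2,6,7},{3},{4}}
  π2 = {{0},{1,2,6,7},{3},{4},{5}}
Fixed point at round 3; 5 class(es).
2∈{1,2,6,7}, 1∈{1,2,6,7}

Answer: BISIMILAR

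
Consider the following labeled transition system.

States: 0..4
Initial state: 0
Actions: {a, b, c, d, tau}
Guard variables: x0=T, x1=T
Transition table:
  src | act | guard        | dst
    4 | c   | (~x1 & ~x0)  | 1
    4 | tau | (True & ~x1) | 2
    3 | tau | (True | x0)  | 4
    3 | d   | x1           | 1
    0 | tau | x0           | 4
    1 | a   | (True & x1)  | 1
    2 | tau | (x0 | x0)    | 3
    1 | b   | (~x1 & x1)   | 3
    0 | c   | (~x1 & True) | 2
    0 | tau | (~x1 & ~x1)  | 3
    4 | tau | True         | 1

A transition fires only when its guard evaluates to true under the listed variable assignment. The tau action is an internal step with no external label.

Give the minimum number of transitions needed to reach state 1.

Breadth-first toward 1:
  L0 = {0}
  L1 = {4}
  L2 = {1}
depth(1)=2, e.g. tau·tau

Answer: 2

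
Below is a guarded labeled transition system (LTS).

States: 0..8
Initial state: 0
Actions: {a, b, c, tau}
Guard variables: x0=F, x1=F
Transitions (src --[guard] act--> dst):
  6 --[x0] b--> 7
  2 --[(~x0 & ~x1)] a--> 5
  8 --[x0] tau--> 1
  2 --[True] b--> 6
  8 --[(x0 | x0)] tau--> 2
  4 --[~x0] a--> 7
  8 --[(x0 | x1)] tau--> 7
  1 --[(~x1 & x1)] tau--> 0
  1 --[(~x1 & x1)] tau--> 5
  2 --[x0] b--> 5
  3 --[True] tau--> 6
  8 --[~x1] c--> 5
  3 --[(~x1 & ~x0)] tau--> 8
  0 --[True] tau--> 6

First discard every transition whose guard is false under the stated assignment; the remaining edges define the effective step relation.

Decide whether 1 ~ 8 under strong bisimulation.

Refine partition for ~:
  π0 = {{0,1,2,3,4,5,6,7,8}}
  π1 = {{0,3},{1,5,6,7},{2},{4},{8}}
  π2 = {{0},{1,5,6,7},{2},{3},{4},{8}}
Fixed point at round 3; 6 class(es).
[1]={1,5,6,7}  [8]={8}

Answer: NOT BISIMILAR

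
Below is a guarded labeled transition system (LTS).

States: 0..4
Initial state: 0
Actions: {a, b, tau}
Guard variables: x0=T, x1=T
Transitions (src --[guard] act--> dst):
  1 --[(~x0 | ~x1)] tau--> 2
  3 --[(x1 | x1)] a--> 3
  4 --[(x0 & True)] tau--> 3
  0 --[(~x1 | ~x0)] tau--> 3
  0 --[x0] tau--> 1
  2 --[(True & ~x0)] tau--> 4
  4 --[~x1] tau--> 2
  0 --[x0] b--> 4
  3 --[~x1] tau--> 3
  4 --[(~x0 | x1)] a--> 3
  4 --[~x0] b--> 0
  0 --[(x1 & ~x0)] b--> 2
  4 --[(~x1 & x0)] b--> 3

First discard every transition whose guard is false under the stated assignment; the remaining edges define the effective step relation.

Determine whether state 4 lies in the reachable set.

Answer: REACHABLE

Analysis:
Guard filter leaves 5 enabled edge(s).
depth 0: {0}
depth 1: {1,4}  total {0,1,4}
depth 2: {3}  total {0,1,3,4}
Reach set: {0,1,3,4}
trace reaching 4: b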